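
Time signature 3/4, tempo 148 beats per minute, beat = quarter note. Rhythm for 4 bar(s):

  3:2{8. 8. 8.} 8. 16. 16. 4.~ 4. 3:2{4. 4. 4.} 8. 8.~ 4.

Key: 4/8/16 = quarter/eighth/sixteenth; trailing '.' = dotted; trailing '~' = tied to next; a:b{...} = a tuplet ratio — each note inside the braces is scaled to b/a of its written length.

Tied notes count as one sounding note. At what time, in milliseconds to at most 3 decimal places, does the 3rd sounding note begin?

note 3 onset = 1b = 405.405ms

1. 0.0ms @ 0 + 202.703ms (1/2)
2. 202.703ms @ 1/2 + 202.703ms (1/2)
3. 405.405ms @ 1 + 202.703ms (1/2)
4. 608.108ms @ 3/2 + 304.054ms (3/4)
5. 912.162ms @ 9/4 + 152.027ms (3/8)
6. 1064.189ms @ 21/8 + 152.027ms (3/8)
7. 1216.216ms @ 3 + 1216.216ms (3)
8. 2432.432ms @ 6 + 405.405ms (1)
9. 2837.838ms @ 7 + 405.405ms (1)
10. 3243.243ms @ 8 + 405.405ms (1)
11. 3648.649ms @ 9 + 304.054ms (3/4)
12. 3952.703ms @ 39/4 + 912.162ms (9/4)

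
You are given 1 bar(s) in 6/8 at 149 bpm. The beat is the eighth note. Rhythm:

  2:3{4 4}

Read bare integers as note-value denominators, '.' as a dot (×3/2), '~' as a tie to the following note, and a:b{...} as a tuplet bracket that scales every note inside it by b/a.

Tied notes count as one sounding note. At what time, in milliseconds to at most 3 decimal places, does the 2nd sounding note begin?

1. 0.0ms @ 0 + 1208.054ms (3)
2. 1208.054ms @ 3 + 1208.054ms (3)

note 2 onset = 3b = 1208.054ms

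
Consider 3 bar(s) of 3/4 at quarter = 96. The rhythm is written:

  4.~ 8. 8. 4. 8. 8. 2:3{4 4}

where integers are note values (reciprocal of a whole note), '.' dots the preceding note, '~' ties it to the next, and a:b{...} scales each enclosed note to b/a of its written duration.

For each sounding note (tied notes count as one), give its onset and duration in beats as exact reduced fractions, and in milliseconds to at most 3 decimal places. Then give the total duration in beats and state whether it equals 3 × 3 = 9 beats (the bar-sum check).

1) 0.0ms=0b +1406.25ms=9/4b
2) 1406.25ms=9/4b +468.75ms=3/4b
3) 1875.0ms=3b +937.5ms=3/2b
4) 2812.5ms=9/2b +468.75ms=3/4b
5) 3281.25ms=21/4b +468.75ms=3/4b
6) 3750.0ms=6b +937.5ms=3/2b
7) 4687.5ms=15/2b +937.5ms=3/2b
Σ=9b of 9 (96bpm 3/4) — PASS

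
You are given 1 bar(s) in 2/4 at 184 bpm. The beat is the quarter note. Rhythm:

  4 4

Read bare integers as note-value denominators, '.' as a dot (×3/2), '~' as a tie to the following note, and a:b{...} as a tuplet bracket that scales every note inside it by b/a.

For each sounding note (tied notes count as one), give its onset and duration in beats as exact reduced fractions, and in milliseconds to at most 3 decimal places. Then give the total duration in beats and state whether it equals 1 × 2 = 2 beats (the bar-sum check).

1) 0.0ms=0b +326.087ms=1b
2) 326.087ms=1b +326.087ms=1b
Σ=2b of 2 (184bpm 2/4) — PASS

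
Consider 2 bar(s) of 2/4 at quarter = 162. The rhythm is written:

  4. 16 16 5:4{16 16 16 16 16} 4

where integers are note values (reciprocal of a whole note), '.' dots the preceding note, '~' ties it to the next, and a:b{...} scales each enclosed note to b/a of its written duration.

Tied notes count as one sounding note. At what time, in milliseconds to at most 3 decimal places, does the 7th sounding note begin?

1. 0.0ms @ 0 + 555.556ms (3/2)
2. 555.556ms @ 3/2 + 92.593ms (1/4)
3. 648.148ms @ 7/4 + 92.593ms (1/4)
4. 740.741ms @ 2 + 74.074ms (1/5)
5. 814.815ms @ 11/5 + 74.074ms (1/5)
6. 888.889ms @ 12/5 + 74.074ms (1/5)
7. 962.963ms @ 13/5 + 74.074ms (1/5)
8. 1037.037ms @ 14/5 + 74.074ms (1/5)
9. 1111.111ms @ 3 + 370.37ms (1)

note 7 onset = 13/5b = 962.963ms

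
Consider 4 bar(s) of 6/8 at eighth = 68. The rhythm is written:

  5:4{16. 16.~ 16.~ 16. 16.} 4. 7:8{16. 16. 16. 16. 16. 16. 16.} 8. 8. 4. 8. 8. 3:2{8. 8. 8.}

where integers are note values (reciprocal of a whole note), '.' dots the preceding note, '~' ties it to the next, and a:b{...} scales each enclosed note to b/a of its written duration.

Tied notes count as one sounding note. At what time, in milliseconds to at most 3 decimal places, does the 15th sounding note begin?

1. 0.0ms @ 0 + 529.412ms (3/5)
2. 529.412ms @ 3/5 + 1588.235ms (9/5)
3. 2117.647ms @ 12/5 + 529.412ms (3/5)
4. 2647.059ms @ 3 + 2647.059ms (3)
5. 5294.118ms @ 6 + 756.303ms (6/7)
6. 6050.42ms @ 48/7 + 756.303ms (6/7)
7. 6806.723ms @ 54/7 + 756.303ms (6/7)
8. 7563.025ms @ 60/7 + 756.303ms (6/7)
9. 8319.328ms @ 66/7 + 756.303ms (6/7)
10. 9075.63ms @ 72/7 + 756.303ms (6/7)
11. 9831.933ms @ 78/7 + 756.303ms (6/7)
12. 10588.235ms @ 12 + 1323.529ms (3/2)
13. 11911.765ms @ 27/2 + 1323.529ms (3/2)
14. 13235.294ms @ 15 + 2647.059ms (3)
15. 15882.353ms @ 18 + 1323.529ms (3/2)
16. 17205.882ms @ 39/2 + 1323.529ms (3/2)
17. 18529.412ms @ 21 + 882.353ms (1)
18. 19411.765ms @ 22 + 882.353ms (1)
19. 20294.118ms @ 23 + 882.353ms (1)

note 15 onset = 18b = 15882.353ms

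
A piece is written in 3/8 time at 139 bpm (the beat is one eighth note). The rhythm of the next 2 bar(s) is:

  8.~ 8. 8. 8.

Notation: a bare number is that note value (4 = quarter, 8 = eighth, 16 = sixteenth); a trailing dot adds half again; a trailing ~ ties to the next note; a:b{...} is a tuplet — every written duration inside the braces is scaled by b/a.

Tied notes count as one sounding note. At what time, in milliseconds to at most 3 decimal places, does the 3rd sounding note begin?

1. 0.0ms @ 0 + 1294.964ms (3)
2. 1294.964ms @ 3 + 647.482ms (3/2)
3. 1942.446ms @ 9/2 + 647.482ms (3/2)

note 3 onset = 9/2b = 1942.446ms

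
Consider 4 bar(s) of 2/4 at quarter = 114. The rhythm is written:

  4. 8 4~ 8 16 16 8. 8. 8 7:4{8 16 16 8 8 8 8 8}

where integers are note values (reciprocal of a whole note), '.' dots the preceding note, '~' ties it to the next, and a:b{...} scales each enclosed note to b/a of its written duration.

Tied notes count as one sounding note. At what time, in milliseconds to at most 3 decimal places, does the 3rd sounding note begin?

1. 0.0ms @ 0 + 789.474ms (3/2)
2. 789.474ms @ 3/2 + 263.158ms (1/2)
3. 1052.632ms @ 2 + 789.474ms (3/2)
4. 1842.105ms @ 7/2 + 131.579ms (1/4)
5. 1973.684ms @ 15/4 + 131.579ms (1/4)
6. 2105.263ms @ 4 + 394.737ms (3/4)
7. 2500.0ms @ 19/4 + 394.737ms (3/4)
8. 2894.737ms @ 11/2 + 263.158ms (1/2)
9. 3157.895ms @ 6 + 150.376ms (2/7)
10. 3308.271ms @ 44/7 + 75.188ms (1/7)
11. 3383.459ms @ 45/7 + 75.188ms (1/7)
12. 3458.647ms @ 46/7 + 150.376ms (2/7)
13. 3609.023ms @ 48/7 + 150.376ms (2/7)
14. 3759.398ms @ 50/7 + 150.376ms (2/7)
15. 3909.774ms @ 52/7 + 150.376ms (2/7)
16. 4060.15ms @ 54/7 + 150.376ms (2/7)

note 3 onset = 2b = 1052.632ms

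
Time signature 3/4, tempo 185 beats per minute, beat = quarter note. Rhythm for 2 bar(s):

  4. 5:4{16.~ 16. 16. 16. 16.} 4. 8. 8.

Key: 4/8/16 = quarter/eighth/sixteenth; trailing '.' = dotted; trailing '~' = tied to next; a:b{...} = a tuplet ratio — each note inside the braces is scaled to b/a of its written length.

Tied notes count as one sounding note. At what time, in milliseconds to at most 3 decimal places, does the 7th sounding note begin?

note 7 onset = 9/2b = 1459.459ms

1. 0.0ms @ 0 + 486.486ms (3/2)
2. 486.486ms @ 3/2 + 194.595ms (3/5)
3. 681.081ms @ 21/10 + 97.297ms (3/10)
4. 778.378ms @ 12/5 + 97.297ms (3/10)
5. 875.676ms @ 27/10 + 97.297ms (3/10)
6. 972.973ms @ 3 + 486.486ms (3/2)
7. 1459.459ms @ 9/2 + 243.243ms (3/4)
8. 1702.703ms @ 21/4 + 243.243ms (3/4)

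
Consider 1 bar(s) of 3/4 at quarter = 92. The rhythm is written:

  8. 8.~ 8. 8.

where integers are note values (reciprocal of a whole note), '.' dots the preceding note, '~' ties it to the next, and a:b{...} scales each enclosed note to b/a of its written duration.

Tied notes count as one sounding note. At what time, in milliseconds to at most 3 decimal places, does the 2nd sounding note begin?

note 2 onset = 3/4b = 489.13ms

1. 0.0ms @ 0 + 489.13ms (3/4)
2. 489.13ms @ 3/4 + 978.261ms (3/2)
3. 1467.391ms @ 9/4 + 489.13ms (3/4)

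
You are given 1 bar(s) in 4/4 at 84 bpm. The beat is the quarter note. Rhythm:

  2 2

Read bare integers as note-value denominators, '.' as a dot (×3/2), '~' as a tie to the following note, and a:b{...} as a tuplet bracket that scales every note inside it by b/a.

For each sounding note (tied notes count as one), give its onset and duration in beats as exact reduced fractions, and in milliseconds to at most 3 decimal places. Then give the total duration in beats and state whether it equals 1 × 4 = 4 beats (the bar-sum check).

1) 0.0ms=0b +1428.571ms=2b
2) 1428.571ms=2b +1428.571ms=2b
Σ=4b of 4 (84bpm 4/4) — PASS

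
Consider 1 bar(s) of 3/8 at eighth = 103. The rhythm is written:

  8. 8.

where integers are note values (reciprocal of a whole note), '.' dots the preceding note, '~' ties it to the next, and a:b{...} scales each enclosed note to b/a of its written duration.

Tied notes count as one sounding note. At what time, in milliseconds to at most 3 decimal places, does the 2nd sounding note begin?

note 2 onset = 3/2b = 873.786ms

1. 0.0ms @ 0 + 873.786ms (3/2)
2. 873.786ms @ 3/2 + 873.786ms (3/2)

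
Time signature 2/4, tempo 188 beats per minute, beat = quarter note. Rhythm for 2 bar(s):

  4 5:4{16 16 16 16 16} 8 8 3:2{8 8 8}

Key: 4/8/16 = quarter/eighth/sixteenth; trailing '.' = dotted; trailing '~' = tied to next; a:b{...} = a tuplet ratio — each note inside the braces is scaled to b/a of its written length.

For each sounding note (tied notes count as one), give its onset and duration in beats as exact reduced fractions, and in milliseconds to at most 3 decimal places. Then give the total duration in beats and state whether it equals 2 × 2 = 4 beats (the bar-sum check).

1) 0.0ms=0b +319.149ms=1b
2) 319.149ms=1b +63.83ms=1/5b
3) 382.979ms=6/5b +63.83ms=1/5b
4) 446.809ms=7/5b +63.83ms=1/5b
5) 510.638ms=8/5b +63.83ms=1/5b
6) 574.468ms=9/5b +63.83ms=1/5b
7) 638.298ms=2b +159.574ms=1/2b
8) 797.872ms=5/2b +159.574ms=1/2b
9) 957.447ms=3b +106.383ms=1/3b
10) 1063.83ms=10/3b +106.383ms=1/3b
11) 1170.213ms=11/3b +106.383ms=1/3b
Σ=4b of 4 (188bpm 2/4) — PASS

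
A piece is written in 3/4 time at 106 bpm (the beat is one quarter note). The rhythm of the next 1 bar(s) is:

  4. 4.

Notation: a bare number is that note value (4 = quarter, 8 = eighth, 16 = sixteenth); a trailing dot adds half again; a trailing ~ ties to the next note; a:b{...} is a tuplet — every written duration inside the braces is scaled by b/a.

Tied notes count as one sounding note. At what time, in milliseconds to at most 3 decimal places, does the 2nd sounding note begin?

note 2 onset = 3/2b = 849.057ms

1. 0.0ms @ 0 + 849.057ms (3/2)
2. 849.057ms @ 3/2 + 849.057ms (3/2)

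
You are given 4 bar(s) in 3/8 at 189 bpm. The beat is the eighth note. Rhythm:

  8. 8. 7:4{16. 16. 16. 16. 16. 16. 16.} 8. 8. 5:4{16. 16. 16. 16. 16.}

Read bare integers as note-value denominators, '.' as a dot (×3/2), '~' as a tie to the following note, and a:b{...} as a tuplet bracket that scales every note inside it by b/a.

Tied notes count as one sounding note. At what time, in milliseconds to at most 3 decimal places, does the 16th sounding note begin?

1. 0.0ms @ 0 + 476.19ms (3/2)
2. 476.19ms @ 3/2 + 476.19ms (3/2)
3. 952.381ms @ 3 + 136.054ms (3/7)
4. 1088.435ms @ 24/7 + 136.054ms (3/7)
5. 1224.49ms @ 27/7 + 136.054ms (3/7)
6. 1360.544ms @ 30/7 + 136.054ms (3/7)
7. 1496.599ms @ 33/7 + 136.054ms (3/7)
8. 1632.653ms @ 36/7 + 136.054ms (3/7)
9. 1768.707ms @ 39/7 + 136.054ms (3/7)
10. 1904.762ms @ 6 + 476.19ms (3/2)
11. 2380.952ms @ 15/2 + 476.19ms (3/2)
12. 2857.143ms @ 9 + 190.476ms (3/5)
13. 3047.619ms @ 48/5 + 190.476ms (3/5)
14. 3238.095ms @ 51/5 + 190.476ms (3/5)
15. 3428.571ms @ 54/5 + 190.476ms (3/5)
16. 3619.048ms @ 57/5 + 190.476ms (3/5)

note 16 onset = 57/5b = 3619.048ms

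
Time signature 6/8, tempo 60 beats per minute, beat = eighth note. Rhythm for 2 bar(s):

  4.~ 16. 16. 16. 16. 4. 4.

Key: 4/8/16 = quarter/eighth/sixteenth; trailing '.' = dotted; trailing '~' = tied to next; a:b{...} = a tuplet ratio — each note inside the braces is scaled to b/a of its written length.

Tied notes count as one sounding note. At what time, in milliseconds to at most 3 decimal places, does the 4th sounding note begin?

1. 0.0ms @ 0 + 3750.0ms (15/4)
2. 3750.0ms @ 15/4 + 750.0ms (3/4)
3. 4500.0ms @ 9/2 + 750.0ms (3/4)
4. 5250.0ms @ 21/4 + 750.0ms (3/4)
5. 6000.0ms @ 6 + 3000.0ms (3)
6. 9000.0ms @ 9 + 3000.0ms (3)

note 4 onset = 21/4b = 5250.0ms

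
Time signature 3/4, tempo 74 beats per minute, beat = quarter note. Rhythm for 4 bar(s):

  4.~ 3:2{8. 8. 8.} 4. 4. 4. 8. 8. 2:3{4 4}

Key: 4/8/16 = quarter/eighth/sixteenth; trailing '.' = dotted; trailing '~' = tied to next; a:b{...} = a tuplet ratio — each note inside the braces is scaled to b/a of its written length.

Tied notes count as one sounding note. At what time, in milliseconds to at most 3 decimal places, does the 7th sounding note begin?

1. 0.0ms @ 0 + 1621.622ms (2)
2. 1621.622ms @ 2 + 405.405ms (1/2)
3. 2027.027ms @ 5/2 + 405.405ms (1/2)
4. 2432.432ms @ 3 + 1216.216ms (3/2)
5. 3648.649ms @ 9/2 + 1216.216ms (3/2)
6. 4864.865ms @ 6 + 1216.216ms (3/2)
7. 6081.081ms @ 15/2 + 608.108ms (3/4)
8. 6689.189ms @ 33/4 + 608.108ms (3/4)
9. 7297.297ms @ 9 + 1216.216ms (3/2)
10. 8513.514ms @ 21/2 + 1216.216ms (3/2)

note 7 onset = 15/2b = 6081.081ms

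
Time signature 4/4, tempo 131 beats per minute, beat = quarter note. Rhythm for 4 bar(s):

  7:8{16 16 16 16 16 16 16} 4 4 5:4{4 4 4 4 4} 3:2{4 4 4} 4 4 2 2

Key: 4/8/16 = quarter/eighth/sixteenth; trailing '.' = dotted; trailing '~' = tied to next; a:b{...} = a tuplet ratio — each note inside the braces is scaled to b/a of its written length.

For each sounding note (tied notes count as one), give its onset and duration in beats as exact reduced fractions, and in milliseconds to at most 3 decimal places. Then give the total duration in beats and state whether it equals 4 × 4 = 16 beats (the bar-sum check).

1) 0.0ms=0b +130.862ms=2/7b
2) 130.862ms=2/7b +130.862ms=2/7b
3) 261.723ms=4/7b +130.862ms=2/7b
4) 392.585ms=6/7b +130.862ms=2/7b
5) 523.446ms=8/7b +130.862ms=2/7b
6) 654.308ms=10/7b +130.862ms=2/7b
7) 785.169ms=12/7b +130.862ms=2/7b
8) 916.031ms=2b +458.015ms=1b
9) 1374.046ms=3b +458.015ms=1b
10) 1832.061ms=4b +366.412ms=4/5b
11) 2198.473ms=24/5b +366.412ms=4/5b
12) 2564.885ms=28/5b +366.412ms=4/5b
13) 2931.298ms=32/5b +366.412ms=4/5b
14) 3297.71ms=36/5b +366.412ms=4/5b
15) 3664.122ms=8b +305.344ms=2/3b
16) 3969.466ms=26/3b +305.344ms=2/3b
17) 4274.809ms=28/3b +305.344ms=2/3b
18) 4580.153ms=10b +458.015ms=1b
19) 5038.168ms=11b +458.015ms=1b
20) 5496.183ms=12b +916.031ms=2b
21) 6412.214ms=14b +916.031ms=2b
Σ=16b of 16 (131bpm 4/4) — PASS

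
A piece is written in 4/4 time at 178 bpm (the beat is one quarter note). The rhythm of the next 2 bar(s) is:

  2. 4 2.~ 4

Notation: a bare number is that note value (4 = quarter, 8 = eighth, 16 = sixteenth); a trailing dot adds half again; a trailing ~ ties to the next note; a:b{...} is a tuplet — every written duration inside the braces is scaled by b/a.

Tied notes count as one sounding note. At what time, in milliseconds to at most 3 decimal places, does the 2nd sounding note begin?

note 2 onset = 3b = 1011.236ms

1. 0.0ms @ 0 + 1011.236ms (3)
2. 1011.236ms @ 3 + 337.079ms (1)
3. 1348.315ms @ 4 + 1348.315ms (4)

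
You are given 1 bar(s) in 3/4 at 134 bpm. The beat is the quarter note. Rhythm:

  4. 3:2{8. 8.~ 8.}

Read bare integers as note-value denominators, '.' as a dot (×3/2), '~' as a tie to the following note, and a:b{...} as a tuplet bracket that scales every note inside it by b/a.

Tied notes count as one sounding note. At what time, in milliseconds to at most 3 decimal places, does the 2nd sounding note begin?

note 2 onset = 3/2b = 671.642ms

1. 0.0ms @ 0 + 671.642ms (3/2)
2. 671.642ms @ 3/2 + 223.881ms (1/2)
3. 895.522ms @ 2 + 447.761ms (1)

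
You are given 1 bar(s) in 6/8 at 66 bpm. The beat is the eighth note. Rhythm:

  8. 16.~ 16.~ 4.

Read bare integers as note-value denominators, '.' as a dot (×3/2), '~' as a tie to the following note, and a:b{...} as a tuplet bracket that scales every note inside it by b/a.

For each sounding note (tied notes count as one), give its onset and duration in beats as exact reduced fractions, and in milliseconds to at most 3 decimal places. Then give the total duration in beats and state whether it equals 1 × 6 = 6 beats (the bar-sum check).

1) 0.0ms=0b +1363.636ms=3/2b
2) 1363.636ms=3/2b +4090.909ms=9/2b
Σ=6b of 6 (66bpm 6/8) — PASS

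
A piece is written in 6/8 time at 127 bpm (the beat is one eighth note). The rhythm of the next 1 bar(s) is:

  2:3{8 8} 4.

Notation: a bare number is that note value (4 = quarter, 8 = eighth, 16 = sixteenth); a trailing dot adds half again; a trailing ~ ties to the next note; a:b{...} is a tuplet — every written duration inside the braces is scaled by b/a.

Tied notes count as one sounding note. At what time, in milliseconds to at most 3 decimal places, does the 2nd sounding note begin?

note 2 onset = 3/2b = 708.661ms

1. 0.0ms @ 0 + 708.661ms (3/2)
2. 708.661ms @ 3/2 + 708.661ms (3/2)
3. 1417.323ms @ 3 + 1417.323ms (3)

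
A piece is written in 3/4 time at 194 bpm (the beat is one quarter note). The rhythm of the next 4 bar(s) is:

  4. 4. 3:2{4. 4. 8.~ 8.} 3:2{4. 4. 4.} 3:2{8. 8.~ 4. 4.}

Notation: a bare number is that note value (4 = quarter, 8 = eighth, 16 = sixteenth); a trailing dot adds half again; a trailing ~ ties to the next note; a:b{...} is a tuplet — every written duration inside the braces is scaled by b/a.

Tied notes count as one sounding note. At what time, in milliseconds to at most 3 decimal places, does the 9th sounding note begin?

note 9 onset = 9b = 2783.505ms

1. 0.0ms @ 0 + 463.918ms (3/2)
2. 463.918ms @ 3/2 + 463.918ms (3/2)
3. 927.835ms @ 3 + 309.278ms (1)
4. 1237.113ms @ 4 + 309.278ms (1)
5. 1546.392ms @ 5 + 309.278ms (1)
6. 1855.67ms @ 6 + 309.278ms (1)
7. 2164.948ms @ 7 + 309.278ms (1)
8. 2474.227ms @ 8 + 309.278ms (1)
9. 2783.505ms @ 9 + 154.639ms (1/2)
10. 2938.144ms @ 19/2 + 463.918ms (3/2)
11. 3402.062ms @ 11 + 309.278ms (1)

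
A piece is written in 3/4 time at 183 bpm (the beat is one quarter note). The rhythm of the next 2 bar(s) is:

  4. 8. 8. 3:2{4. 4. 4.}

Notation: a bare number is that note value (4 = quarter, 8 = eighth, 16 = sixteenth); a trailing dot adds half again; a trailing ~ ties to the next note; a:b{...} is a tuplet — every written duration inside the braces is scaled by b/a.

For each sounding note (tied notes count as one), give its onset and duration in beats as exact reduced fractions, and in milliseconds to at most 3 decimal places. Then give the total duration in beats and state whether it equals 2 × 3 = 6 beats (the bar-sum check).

1) 0.0ms=0b +491.803ms=3/2b
2) 491.803ms=3/2b +245.902ms=3/4b
3) 737.705ms=9/4b +245.902ms=3/4b
4) 983.607ms=3b +327.869ms=1b
5) 1311.475ms=4b +327.869ms=1b
6) 1639.344ms=5b +327.869ms=1b
Σ=6b of 6 (183bpm 3/4) — PASS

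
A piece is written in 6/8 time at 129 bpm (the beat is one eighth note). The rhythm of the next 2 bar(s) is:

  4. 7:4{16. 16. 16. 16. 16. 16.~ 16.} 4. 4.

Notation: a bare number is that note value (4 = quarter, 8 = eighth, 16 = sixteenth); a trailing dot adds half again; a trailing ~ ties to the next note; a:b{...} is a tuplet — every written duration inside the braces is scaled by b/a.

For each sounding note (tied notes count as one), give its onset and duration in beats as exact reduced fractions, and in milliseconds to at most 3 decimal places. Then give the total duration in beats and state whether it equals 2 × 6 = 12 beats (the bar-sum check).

1) 0.0ms=0b +1395.349ms=3b
2) 1395.349ms=3b +199.336ms=3/7b
3) 1594.684ms=24/7b +199.336ms=3/7b
4) 1794.02ms=27/7b +199.336ms=3/7b
5) 1993.355ms=30/7b +199.336ms=3/7b
6) 2192.691ms=33/7b +199.336ms=3/7b
7) 2392.027ms=36/7b +398.671ms=6/7b
8) 2790.698ms=6b +1395.349ms=3b
9) 4186.047ms=9b +1395.349ms=3b
Σ=12b of 12 (129bpm 6/8) — PASS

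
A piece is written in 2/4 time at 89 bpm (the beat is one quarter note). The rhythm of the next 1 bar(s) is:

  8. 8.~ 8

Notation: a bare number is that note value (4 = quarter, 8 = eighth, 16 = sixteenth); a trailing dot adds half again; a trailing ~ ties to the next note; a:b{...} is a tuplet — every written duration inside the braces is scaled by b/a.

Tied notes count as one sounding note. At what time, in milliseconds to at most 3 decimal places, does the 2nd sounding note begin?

note 2 onset = 3/4b = 505.618ms

1. 0.0ms @ 0 + 505.618ms (3/4)
2. 505.618ms @ 3/4 + 842.697ms (5/4)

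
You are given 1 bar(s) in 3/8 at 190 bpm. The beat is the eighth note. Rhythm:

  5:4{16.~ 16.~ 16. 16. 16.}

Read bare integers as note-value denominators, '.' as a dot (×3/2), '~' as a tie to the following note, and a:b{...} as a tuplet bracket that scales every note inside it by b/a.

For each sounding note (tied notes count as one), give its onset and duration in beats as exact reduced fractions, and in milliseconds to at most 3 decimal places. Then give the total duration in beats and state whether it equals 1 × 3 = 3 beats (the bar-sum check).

1) 0.0ms=0b +568.421ms=9/5b
2) 568.421ms=9/5b +189.474ms=3/5b
3) 757.895ms=12/5b +189.474ms=3/5b
Σ=3b of 3 (190bpm 3/8) — PASS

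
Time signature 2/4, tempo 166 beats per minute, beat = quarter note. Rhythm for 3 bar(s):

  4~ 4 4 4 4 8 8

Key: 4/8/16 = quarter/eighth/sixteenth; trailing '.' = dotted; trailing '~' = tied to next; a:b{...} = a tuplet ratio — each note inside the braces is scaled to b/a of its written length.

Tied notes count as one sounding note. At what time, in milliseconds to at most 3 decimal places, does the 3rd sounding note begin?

note 3 onset = 3b = 1084.337ms

1. 0.0ms @ 0 + 722.892ms (2)
2. 722.892ms @ 2 + 361.446ms (1)
3. 1084.337ms @ 3 + 361.446ms (1)
4. 1445.783ms @ 4 + 361.446ms (1)
5. 1807.229ms @ 5 + 180.723ms (1/2)
6. 1987.952ms @ 11/2 + 180.723ms (1/2)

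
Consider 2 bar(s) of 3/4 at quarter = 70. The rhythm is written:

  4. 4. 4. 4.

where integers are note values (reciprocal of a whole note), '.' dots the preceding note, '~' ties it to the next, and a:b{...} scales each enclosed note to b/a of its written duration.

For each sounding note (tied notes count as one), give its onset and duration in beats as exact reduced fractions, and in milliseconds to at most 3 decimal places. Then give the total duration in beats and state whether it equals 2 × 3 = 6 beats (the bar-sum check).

1) 0.0ms=0b +1285.714ms=3/2b
2) 1285.714ms=3/2b +1285.714ms=3/2b
3) 2571.429ms=3b +1285.714ms=3/2b
4) 3857.143ms=9/2b +1285.714ms=3/2b
Σ=6b of 6 (70bpm 3/4) — PASS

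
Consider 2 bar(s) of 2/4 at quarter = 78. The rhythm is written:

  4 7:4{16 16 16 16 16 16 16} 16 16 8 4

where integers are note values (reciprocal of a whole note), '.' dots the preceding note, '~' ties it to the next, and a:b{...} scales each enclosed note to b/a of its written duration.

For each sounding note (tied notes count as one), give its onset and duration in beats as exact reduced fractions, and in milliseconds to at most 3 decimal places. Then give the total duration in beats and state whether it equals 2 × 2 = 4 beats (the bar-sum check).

1) 0.0ms=0b +769.231ms=1b
2) 769.231ms=1b +109.89ms=1/7b
3) 879.121ms=8/7b +109.89ms=1/7b
4) 989.011ms=9/7b +109.89ms=1/7b
5) 1098.901ms=10/7b +109.89ms=1/7b
6) 1208.791ms=11/7b +109.89ms=1/7b
7) 1318.681ms=12/7b +109.89ms=1/7b
8) 1428.571ms=13/7b +109.89ms=1/7b
9) 1538.462ms=2b +192.308ms=1/4b
10) 1730.769ms=9/4b +192.308ms=1/4b
11) 1923.077ms=5/2b +384.615ms=1/2b
12) 2307.692ms=3b +769.231ms=1b
Σ=4b of 4 (78bpm 2/4) — PASS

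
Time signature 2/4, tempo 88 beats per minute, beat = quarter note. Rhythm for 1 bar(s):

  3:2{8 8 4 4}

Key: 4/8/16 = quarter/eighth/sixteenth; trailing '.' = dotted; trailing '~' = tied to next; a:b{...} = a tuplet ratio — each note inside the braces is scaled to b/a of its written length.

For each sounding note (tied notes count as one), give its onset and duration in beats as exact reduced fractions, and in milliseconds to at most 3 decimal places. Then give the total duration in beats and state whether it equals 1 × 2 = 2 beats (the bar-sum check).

1) 0.0ms=0b +227.273ms=1/3b
2) 227.273ms=1/3b +227.273ms=1/3b
3) 454.545ms=2/3b +454.545ms=2/3b
4) 909.091ms=4/3b +454.545ms=2/3b
Σ=2b of 2 (88bpm 2/4) — PASS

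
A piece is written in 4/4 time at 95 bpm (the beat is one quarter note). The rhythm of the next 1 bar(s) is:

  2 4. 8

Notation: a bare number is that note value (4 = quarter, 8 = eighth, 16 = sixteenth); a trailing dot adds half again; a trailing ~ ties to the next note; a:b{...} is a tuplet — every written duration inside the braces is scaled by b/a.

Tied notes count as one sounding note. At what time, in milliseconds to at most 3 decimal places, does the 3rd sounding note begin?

note 3 onset = 7/2b = 2210.526ms

1. 0.0ms @ 0 + 1263.158ms (2)
2. 1263.158ms @ 2 + 947.368ms (3/2)
3. 2210.526ms @ 7/2 + 315.789ms (1/2)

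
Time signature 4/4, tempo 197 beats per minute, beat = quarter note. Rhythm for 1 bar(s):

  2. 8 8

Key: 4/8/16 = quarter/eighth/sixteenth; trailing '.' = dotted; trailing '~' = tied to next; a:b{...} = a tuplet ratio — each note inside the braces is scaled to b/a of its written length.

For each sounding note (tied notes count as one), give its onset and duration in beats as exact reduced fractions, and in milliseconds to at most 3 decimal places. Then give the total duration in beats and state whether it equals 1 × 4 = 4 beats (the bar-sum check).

1) 0.0ms=0b +913.706ms=3b
2) 913.706ms=3b +152.284ms=1/2b
3) 1065.99ms=7/2b +152.284ms=1/2b
Σ=4b of 4 (197bpm 4/4) — PASS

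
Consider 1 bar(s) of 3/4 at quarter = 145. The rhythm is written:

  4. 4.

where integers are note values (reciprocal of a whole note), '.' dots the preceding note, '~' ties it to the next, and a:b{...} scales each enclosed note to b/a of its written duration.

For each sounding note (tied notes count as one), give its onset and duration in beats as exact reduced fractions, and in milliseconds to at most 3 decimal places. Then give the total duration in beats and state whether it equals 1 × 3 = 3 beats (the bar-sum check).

1) 0.0ms=0b +620.69ms=3/2b
2) 620.69ms=3/2b +620.69ms=3/2b
Σ=3b of 3 (145bpm 3/4) — PASS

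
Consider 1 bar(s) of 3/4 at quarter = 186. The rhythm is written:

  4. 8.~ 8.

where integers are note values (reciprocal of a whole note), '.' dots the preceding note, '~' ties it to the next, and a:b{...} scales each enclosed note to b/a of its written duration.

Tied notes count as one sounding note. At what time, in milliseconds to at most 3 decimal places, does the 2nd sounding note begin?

note 2 onset = 3/2b = 483.871ms

1. 0.0ms @ 0 + 483.871ms (3/2)
2. 483.871ms @ 3/2 + 483.871ms (3/2)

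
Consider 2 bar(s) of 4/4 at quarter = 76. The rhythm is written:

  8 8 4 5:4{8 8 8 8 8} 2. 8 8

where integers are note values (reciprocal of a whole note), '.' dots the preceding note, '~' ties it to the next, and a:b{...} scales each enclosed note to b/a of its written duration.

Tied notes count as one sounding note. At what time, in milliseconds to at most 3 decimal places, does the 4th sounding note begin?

1. 0.0ms @ 0 + 394.737ms (1/2)
2. 394.737ms @ 1/2 + 394.737ms (1/2)
3. 789.474ms @ 1 + 789.474ms (1)
4. 1578.947ms @ 2 + 315.789ms (2/5)
5. 1894.737ms @ 12/5 + 315.789ms (2/5)
6. 2210.526ms @ 14/5 + 315.789ms (2/5)
7. 2526.316ms @ 16/5 + 315.789ms (2/5)
8. 2842.105ms @ 18/5 + 315.789ms (2/5)
9. 3157.895ms @ 4 + 2368.421ms (3)
10. 5526.316ms @ 7 + 394.737ms (1/2)
11. 5921.053ms @ 15/2 + 394.737ms (1/2)

note 4 onset = 2b = 1578.947ms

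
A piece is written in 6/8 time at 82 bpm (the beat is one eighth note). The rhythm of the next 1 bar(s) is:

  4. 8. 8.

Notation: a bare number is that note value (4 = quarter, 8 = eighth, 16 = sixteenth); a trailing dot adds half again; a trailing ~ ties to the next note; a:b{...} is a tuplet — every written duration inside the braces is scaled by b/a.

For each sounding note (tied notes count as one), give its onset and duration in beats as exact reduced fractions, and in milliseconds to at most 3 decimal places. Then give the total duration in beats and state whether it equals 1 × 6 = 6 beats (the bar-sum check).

1) 0.0ms=0b +2195.122ms=3b
2) 2195.122ms=3b +1097.561ms=3/2b
3) 3292.683ms=9/2b +1097.561ms=3/2b
Σ=6b of 6 (82bpm 6/8) — PASS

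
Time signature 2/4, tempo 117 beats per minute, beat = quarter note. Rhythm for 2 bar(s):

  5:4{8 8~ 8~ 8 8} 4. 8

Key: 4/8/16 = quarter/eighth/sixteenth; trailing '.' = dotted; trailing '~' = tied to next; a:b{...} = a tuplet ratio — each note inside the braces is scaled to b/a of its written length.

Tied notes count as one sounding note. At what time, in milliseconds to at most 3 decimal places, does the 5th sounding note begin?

note 5 onset = 7/2b = 1794.872ms

1. 0.0ms @ 0 + 205.128ms (2/5)
2. 205.128ms @ 2/5 + 615.385ms (6/5)
3. 820.513ms @ 8/5 + 205.128ms (2/5)
4. 1025.641ms @ 2 + 769.231ms (3/2)
5. 1794.872ms @ 7/2 + 256.41ms (1/2)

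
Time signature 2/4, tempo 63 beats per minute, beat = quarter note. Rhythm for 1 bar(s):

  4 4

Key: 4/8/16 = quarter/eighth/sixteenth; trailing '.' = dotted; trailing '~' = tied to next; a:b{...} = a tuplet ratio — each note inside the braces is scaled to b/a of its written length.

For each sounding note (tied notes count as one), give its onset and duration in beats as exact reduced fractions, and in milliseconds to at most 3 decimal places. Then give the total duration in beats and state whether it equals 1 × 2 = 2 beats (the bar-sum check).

1) 0.0ms=0b +952.381ms=1b
2) 952.381ms=1b +952.381ms=1b
Σ=2b of 2 (63bpm 2/4) — PASS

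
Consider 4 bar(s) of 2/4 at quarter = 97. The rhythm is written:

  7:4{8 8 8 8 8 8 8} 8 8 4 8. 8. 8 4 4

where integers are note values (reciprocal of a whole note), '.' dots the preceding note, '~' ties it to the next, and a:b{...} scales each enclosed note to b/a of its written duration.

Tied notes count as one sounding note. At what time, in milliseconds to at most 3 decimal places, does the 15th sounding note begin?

1. 0.0ms @ 0 + 176.73ms (2/7)
2. 176.73ms @ 2/7 + 176.73ms (2/7)
3. 353.461ms @ 4/7 + 176.73ms (2/7)
4. 530.191ms @ 6/7 + 176.73ms (2/7)
5. 706.922ms @ 8/7 + 176.73ms (2/7)
6. 883.652ms @ 10/7 + 176.73ms (2/7)
7. 1060.383ms @ 12/7 + 176.73ms (2/7)
8. 1237.113ms @ 2 + 309.278ms (1/2)
9. 1546.392ms @ 5/2 + 309.278ms (1/2)
10. 1855.67ms @ 3 + 618.557ms (1)
11. 2474.227ms @ 4 + 463.918ms (3/4)
12. 2938.144ms @ 19/4 + 463.918ms (3/4)
13. 3402.062ms @ 11/2 + 309.278ms (1/2)
14. 3711.34ms @ 6 + 618.557ms (1)
15. 4329.897ms @ 7 + 618.557ms (1)

note 15 onset = 7b = 4329.897ms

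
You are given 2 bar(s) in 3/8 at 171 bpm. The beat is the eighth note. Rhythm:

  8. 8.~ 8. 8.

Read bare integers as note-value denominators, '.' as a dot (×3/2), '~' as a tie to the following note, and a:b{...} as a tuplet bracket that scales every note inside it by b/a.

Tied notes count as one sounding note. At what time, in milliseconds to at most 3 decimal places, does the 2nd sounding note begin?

note 2 onset = 3/2b = 526.316ms

1. 0.0ms @ 0 + 526.316ms (3/2)
2. 526.316ms @ 3/2 + 1052.632ms (3)
3. 1578.947ms @ 9/2 + 526.316ms (3/2)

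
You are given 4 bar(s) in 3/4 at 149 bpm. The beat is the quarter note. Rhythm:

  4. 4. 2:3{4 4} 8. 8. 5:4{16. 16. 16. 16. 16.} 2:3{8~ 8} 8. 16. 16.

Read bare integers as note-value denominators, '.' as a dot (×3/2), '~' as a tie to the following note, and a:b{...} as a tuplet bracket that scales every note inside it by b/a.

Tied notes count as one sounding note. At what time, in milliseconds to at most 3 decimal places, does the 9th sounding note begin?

1. 0.0ms @ 0 + 604.027ms (3/2)
2. 604.027ms @ 3/2 + 604.027ms (3/2)
3. 1208.054ms @ 3 + 604.027ms (3/2)
4. 1812.081ms @ 9/2 + 604.027ms (3/2)
5. 2416.107ms @ 6 + 302.013ms (3/4)
6. 2718.121ms @ 27/4 + 302.013ms (3/4)
7. 3020.134ms @ 15/2 + 120.805ms (3/10)
8. 3140.94ms @ 39/5 + 120.805ms (3/10)
9. 3261.745ms @ 81/10 + 120.805ms (3/10)
10. 3382.55ms @ 42/5 + 120.805ms (3/10)
11. 3503.356ms @ 87/10 + 120.805ms (3/10)
12. 3624.161ms @ 9 + 604.027ms (3/2)
13. 4228.188ms @ 21/2 + 302.013ms (3/4)
14. 4530.201ms @ 45/4 + 151.007ms (3/8)
15. 4681.208ms @ 93/8 + 151.007ms (3/8)

note 9 onset = 81/10b = 3261.745ms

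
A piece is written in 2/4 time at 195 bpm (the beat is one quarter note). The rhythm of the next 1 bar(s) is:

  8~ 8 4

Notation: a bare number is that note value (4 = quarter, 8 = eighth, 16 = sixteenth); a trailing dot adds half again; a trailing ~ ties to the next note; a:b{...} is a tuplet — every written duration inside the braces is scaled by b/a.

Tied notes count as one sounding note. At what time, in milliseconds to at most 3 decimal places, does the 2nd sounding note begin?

1. 0.0ms @ 0 + 307.692ms (1)
2. 307.692ms @ 1 + 307.692ms (1)

note 2 onset = 1b = 307.692ms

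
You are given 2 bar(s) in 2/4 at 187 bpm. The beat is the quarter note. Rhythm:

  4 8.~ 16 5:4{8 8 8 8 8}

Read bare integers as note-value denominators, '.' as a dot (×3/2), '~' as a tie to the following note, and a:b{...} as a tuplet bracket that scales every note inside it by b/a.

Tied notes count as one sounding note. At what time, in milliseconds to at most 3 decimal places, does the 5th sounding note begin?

1. 0.0ms @ 0 + 320.856ms (1)
2. 320.856ms @ 1 + 320.856ms (1)
3. 641.711ms @ 2 + 128.342ms (2/5)
4. 770.053ms @ 12/5 + 128.342ms (2/5)
5. 898.396ms @ 14/5 + 128.342ms (2/5)
6. 1026.738ms @ 16/5 + 128.342ms (2/5)
7. 1155.08ms @ 18/5 + 128.342ms (2/5)

note 5 onset = 14/5b = 898.396ms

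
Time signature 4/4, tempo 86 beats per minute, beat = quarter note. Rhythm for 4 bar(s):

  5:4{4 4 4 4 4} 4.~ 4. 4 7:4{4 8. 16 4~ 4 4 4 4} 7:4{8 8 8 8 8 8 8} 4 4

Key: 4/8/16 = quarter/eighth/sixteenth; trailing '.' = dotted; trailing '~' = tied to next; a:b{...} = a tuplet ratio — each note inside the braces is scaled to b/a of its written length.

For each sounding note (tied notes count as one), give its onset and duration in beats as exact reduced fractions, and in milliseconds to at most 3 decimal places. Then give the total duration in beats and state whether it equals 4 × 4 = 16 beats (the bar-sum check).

1) 0.0ms=0b +558.14ms=4/5b
2) 558.14ms=4/5b +558.14ms=4/5b
3) 1116.279ms=8/5b +558.14ms=4/5b
4) 1674.419ms=12/5b +558.14ms=4/5b
5) 2232.558ms=16/5b +558.14ms=4/5b
6) 2790.698ms=4b +2093.023ms=3b
7) 4883.721ms=7b +697.674ms=1b
8) 5581.395ms=8b +398.671ms=4/7b
9) 5980.066ms=60/7b +299.003ms=3/7b
10) 6279.07ms=9b +99.668ms=1/7b
11) 6378.738ms=64/7b +797.342ms=8/7b
12) 7176.08ms=72/7b +398.671ms=4/7b
13) 7574.751ms=76/7b +398.671ms=4/7b
14) 7973.422ms=80/7b +398.671ms=4/7b
15) 8372.093ms=12b +199.336ms=2/7b
16) 8571.429ms=86/7b +199.336ms=2/7b
17) 8770.764ms=88/7b +199.336ms=2/7b
18) 8970.1ms=90/7b +199.336ms=2/7b
19) 9169.435ms=92/7b +199.336ms=2/7b
20) 9368.771ms=94/7b +199.336ms=2/7b
21) 9568.106ms=96/7b +199.336ms=2/7b
22) 9767.442ms=14b +697.674ms=1b
23) 10465.116ms=15b +697.674ms=1b
Σ=16b of 16 (86bpm 4/4) — PASS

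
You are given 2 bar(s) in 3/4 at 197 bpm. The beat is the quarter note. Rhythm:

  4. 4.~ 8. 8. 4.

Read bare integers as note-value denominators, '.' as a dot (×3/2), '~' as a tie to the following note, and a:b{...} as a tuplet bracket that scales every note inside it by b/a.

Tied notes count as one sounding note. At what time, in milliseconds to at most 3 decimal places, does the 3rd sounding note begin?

1. 0.0ms @ 0 + 456.853ms (3/2)
2. 456.853ms @ 3/2 + 685.279ms (9/4)
3. 1142.132ms @ 15/4 + 228.426ms (3/4)
4. 1370.558ms @ 9/2 + 456.853ms (3/2)

note 3 onset = 15/4b = 1142.132ms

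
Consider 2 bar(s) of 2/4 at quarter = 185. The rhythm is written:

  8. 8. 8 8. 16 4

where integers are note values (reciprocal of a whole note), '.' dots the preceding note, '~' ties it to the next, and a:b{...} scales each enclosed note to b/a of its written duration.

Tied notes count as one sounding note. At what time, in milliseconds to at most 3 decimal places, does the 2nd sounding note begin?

1. 0.0ms @ 0 + 243.243ms (3/4)
2. 243.243ms @ 3/4 + 243.243ms (3/4)
3. 486.486ms @ 3/2 + 162.162ms (1/2)
4. 648.649ms @ 2 + 243.243ms (3/4)
5. 891.892ms @ 11/4 + 81.081ms (1/4)
6. 972.973ms @ 3 + 324.324ms (1)

note 2 onset = 3/4b = 243.243ms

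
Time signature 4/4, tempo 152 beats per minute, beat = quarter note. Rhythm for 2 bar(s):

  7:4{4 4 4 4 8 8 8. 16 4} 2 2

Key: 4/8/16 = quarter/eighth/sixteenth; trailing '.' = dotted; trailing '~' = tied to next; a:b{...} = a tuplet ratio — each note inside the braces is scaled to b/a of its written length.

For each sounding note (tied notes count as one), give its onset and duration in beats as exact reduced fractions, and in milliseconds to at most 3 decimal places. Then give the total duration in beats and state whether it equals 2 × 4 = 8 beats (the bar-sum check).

1) 0.0ms=0b +225.564ms=4/7b
2) 225.564ms=4/7b +225.564ms=4/7b
3) 451.128ms=8/7b +225.564ms=4/7b
4) 676.692ms=12/7b +225.564ms=4/7b
5) 902.256ms=16/7b +112.782ms=2/7b
6) 1015.038ms=18/7b +112.782ms=2/7b
7) 1127.82ms=20/7b +169.173ms=3/7b
8) 1296.992ms=23/7b +56.391ms=1/7b
9) 1353.383ms=24/7b +225.564ms=4/7b
10) 1578.947ms=4b +789.474ms=2b
11) 2368.421ms=6b +789.474ms=2b
Σ=8b of 8 (152bpm 4/4) — PASS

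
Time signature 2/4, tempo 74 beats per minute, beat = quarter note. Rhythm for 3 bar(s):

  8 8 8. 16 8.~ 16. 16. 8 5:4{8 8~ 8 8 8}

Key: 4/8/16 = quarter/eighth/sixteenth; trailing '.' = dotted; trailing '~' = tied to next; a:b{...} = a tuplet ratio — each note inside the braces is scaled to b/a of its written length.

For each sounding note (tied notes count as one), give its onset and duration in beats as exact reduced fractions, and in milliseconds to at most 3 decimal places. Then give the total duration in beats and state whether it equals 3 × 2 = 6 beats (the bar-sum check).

1) 0.0ms=0b +405.405ms=1/2b
2) 405.405ms=1/2b +405.405ms=1/2b
3) 810.811ms=1b +608.108ms=3/4b
4) 1418.919ms=7/4b +202.703ms=1/4b
5) 1621.622ms=2b +912.162ms=9/8b
6) 2533.784ms=25/8b +304.054ms=3/8b
7) 2837.838ms=7/2b +405.405ms=1/2b
8) 3243.243ms=4b +324.324ms=2/5b
9) 3567.568ms=22/5b +648.649ms=4/5b
10) 4216.216ms=26/5b +324.324ms=2/5b
11) 4540.541ms=28/5b +324.324ms=2/5b
Σ=6b of 6 (74bpm 2/4) — PASS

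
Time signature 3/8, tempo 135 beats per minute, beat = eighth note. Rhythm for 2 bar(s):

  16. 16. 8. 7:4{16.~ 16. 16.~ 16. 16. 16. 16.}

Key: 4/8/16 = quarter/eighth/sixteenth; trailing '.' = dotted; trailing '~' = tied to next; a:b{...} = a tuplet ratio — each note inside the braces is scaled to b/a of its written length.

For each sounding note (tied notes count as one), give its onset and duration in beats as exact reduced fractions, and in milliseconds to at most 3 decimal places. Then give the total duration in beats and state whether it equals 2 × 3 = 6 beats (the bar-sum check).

1) 0.0ms=0b +333.333ms=3/4b
2) 333.333ms=3/4b +333.333ms=3/4b
3) 666.667ms=3/2b +666.667ms=3/2b
4) 1333.333ms=3b +380.952ms=6/7b
5) 1714.286ms=27/7b +380.952ms=6/7b
6) 2095.238ms=33/7b +190.476ms=3/7b
7) 2285.714ms=36/7b +190.476ms=3/7b
8) 2476.19ms=39/7b +190.476ms=3/7b
Σ=6b of 6 (135bpm 3/8) — PASS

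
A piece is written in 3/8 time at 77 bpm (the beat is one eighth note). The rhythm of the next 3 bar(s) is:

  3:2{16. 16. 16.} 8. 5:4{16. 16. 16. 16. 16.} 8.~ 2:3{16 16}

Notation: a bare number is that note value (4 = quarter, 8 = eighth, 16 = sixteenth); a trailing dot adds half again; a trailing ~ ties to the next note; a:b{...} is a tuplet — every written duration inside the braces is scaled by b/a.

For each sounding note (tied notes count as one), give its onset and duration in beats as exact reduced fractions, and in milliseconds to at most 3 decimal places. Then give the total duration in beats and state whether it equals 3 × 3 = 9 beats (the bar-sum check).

1) 0.0ms=0b +389.61ms=1/2b
2) 389.61ms=1/2b +389.61ms=1/2b
3) 779.221ms=1b +389.61ms=1/2b
4) 1168.831ms=3/2b +1168.831ms=3/2b
5) 2337.662ms=3b +467.532ms=3/5b
6) 2805.195ms=18/5b +467.532ms=3/5b
7) 3272.727ms=21/5b +467.532ms=3/5b
8) 3740.26ms=24/5b +467.532ms=3/5b
9) 4207.792ms=27/5b +467.532ms=3/5b
10) 4675.325ms=6b +1753.247ms=9/4b
11) 6428.571ms=33/4b +584.416ms=3/4b
Σ=9b of 9 (77bpm 3/8) — PASS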